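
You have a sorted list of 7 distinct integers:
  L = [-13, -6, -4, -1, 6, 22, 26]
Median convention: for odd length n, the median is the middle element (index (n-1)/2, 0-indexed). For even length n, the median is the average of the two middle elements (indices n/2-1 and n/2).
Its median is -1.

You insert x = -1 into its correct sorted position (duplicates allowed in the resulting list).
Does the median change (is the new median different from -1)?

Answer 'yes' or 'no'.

Old median = -1
Insert x = -1
New median = -1
Changed? no

Answer: no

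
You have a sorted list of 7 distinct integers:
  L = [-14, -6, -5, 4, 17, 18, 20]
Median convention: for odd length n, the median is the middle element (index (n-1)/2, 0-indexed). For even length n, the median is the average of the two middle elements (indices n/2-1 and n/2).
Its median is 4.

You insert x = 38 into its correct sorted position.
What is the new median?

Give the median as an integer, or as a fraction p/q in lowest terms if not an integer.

Old list (sorted, length 7): [-14, -6, -5, 4, 17, 18, 20]
Old median = 4
Insert x = 38
Old length odd (7). Middle was index 3 = 4.
New length even (8). New median = avg of two middle elements.
x = 38: 7 elements are < x, 0 elements are > x.
New sorted list: [-14, -6, -5, 4, 17, 18, 20, 38]
New median = 21/2

Answer: 21/2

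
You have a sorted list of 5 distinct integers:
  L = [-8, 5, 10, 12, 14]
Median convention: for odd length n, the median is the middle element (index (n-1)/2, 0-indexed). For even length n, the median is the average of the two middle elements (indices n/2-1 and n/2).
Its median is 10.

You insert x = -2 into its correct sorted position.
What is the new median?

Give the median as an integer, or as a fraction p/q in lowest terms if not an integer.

Answer: 15/2

Derivation:
Old list (sorted, length 5): [-8, 5, 10, 12, 14]
Old median = 10
Insert x = -2
Old length odd (5). Middle was index 2 = 10.
New length even (6). New median = avg of two middle elements.
x = -2: 1 elements are < x, 4 elements are > x.
New sorted list: [-8, -2, 5, 10, 12, 14]
New median = 15/2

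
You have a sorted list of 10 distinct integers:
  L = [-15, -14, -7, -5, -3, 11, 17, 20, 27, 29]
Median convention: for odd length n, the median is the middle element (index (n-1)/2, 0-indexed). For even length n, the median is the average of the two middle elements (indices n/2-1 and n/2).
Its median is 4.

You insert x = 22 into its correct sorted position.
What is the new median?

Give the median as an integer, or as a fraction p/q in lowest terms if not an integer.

Answer: 11

Derivation:
Old list (sorted, length 10): [-15, -14, -7, -5, -3, 11, 17, 20, 27, 29]
Old median = 4
Insert x = 22
Old length even (10). Middle pair: indices 4,5 = -3,11.
New length odd (11). New median = single middle element.
x = 22: 8 elements are < x, 2 elements are > x.
New sorted list: [-15, -14, -7, -5, -3, 11, 17, 20, 22, 27, 29]
New median = 11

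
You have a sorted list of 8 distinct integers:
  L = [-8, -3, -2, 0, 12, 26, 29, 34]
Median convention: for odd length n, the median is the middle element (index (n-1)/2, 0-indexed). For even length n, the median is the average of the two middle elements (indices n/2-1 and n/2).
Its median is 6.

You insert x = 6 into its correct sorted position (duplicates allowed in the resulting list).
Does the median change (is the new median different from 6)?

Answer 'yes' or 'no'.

Old median = 6
Insert x = 6
New median = 6
Changed? no

Answer: no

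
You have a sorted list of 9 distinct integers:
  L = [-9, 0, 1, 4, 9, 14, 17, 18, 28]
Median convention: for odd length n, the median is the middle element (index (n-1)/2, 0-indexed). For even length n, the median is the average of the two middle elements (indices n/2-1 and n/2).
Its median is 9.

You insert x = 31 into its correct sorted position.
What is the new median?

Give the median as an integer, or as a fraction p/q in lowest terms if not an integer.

Answer: 23/2

Derivation:
Old list (sorted, length 9): [-9, 0, 1, 4, 9, 14, 17, 18, 28]
Old median = 9
Insert x = 31
Old length odd (9). Middle was index 4 = 9.
New length even (10). New median = avg of two middle elements.
x = 31: 9 elements are < x, 0 elements are > x.
New sorted list: [-9, 0, 1, 4, 9, 14, 17, 18, 28, 31]
New median = 23/2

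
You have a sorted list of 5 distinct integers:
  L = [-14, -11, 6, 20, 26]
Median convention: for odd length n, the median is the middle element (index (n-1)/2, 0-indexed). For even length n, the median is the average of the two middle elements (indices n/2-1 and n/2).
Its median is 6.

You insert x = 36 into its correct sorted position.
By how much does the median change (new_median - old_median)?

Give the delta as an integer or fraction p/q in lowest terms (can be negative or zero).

Old median = 6
After inserting x = 36: new sorted = [-14, -11, 6, 20, 26, 36]
New median = 13
Delta = 13 - 6 = 7

Answer: 7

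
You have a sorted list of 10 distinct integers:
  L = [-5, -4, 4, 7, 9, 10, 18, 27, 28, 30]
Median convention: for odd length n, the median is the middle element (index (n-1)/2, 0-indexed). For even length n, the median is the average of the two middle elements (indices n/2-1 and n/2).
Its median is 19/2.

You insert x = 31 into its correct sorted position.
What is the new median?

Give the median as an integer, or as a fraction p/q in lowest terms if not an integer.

Answer: 10

Derivation:
Old list (sorted, length 10): [-5, -4, 4, 7, 9, 10, 18, 27, 28, 30]
Old median = 19/2
Insert x = 31
Old length even (10). Middle pair: indices 4,5 = 9,10.
New length odd (11). New median = single middle element.
x = 31: 10 elements are < x, 0 elements are > x.
New sorted list: [-5, -4, 4, 7, 9, 10, 18, 27, 28, 30, 31]
New median = 10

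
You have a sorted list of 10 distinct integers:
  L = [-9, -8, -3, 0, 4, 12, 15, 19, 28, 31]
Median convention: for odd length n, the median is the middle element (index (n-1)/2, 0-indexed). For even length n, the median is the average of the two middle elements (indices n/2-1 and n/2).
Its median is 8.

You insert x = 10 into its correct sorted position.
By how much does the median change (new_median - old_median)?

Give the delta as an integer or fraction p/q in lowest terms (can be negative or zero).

Answer: 2

Derivation:
Old median = 8
After inserting x = 10: new sorted = [-9, -8, -3, 0, 4, 10, 12, 15, 19, 28, 31]
New median = 10
Delta = 10 - 8 = 2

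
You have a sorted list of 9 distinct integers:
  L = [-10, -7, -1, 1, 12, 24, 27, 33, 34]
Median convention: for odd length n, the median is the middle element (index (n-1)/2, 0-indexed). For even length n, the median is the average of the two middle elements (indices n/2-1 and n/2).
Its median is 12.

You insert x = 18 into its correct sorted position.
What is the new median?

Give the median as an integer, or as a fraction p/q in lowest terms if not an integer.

Answer: 15

Derivation:
Old list (sorted, length 9): [-10, -7, -1, 1, 12, 24, 27, 33, 34]
Old median = 12
Insert x = 18
Old length odd (9). Middle was index 4 = 12.
New length even (10). New median = avg of two middle elements.
x = 18: 5 elements are < x, 4 elements are > x.
New sorted list: [-10, -7, -1, 1, 12, 18, 24, 27, 33, 34]
New median = 15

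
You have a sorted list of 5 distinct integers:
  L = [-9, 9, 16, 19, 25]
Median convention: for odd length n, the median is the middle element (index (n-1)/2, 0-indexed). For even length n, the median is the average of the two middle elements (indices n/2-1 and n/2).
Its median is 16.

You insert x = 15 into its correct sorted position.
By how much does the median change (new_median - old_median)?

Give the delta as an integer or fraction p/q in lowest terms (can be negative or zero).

Answer: -1/2

Derivation:
Old median = 16
After inserting x = 15: new sorted = [-9, 9, 15, 16, 19, 25]
New median = 31/2
Delta = 31/2 - 16 = -1/2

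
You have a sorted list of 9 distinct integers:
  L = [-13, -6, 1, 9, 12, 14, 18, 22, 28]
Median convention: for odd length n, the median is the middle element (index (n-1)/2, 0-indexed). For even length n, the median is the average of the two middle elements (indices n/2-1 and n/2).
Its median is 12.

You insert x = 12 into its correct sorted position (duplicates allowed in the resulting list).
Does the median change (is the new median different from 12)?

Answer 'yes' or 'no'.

Old median = 12
Insert x = 12
New median = 12
Changed? no

Answer: no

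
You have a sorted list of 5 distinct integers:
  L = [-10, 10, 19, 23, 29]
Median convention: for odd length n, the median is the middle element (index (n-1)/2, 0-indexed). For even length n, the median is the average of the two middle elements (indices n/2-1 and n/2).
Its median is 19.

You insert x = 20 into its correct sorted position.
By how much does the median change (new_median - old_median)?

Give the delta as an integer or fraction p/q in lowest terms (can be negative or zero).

Answer: 1/2

Derivation:
Old median = 19
After inserting x = 20: new sorted = [-10, 10, 19, 20, 23, 29]
New median = 39/2
Delta = 39/2 - 19 = 1/2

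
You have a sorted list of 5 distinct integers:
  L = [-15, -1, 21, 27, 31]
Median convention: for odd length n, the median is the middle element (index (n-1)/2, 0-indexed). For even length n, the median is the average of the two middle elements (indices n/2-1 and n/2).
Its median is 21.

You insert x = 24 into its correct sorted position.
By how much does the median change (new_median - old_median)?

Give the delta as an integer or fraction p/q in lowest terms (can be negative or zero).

Old median = 21
After inserting x = 24: new sorted = [-15, -1, 21, 24, 27, 31]
New median = 45/2
Delta = 45/2 - 21 = 3/2

Answer: 3/2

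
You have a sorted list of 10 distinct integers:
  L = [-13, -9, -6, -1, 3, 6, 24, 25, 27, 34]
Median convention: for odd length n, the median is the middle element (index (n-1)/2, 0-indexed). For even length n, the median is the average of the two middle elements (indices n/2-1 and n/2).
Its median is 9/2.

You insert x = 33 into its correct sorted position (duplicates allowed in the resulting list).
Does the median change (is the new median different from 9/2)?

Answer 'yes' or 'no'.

Answer: yes

Derivation:
Old median = 9/2
Insert x = 33
New median = 6
Changed? yes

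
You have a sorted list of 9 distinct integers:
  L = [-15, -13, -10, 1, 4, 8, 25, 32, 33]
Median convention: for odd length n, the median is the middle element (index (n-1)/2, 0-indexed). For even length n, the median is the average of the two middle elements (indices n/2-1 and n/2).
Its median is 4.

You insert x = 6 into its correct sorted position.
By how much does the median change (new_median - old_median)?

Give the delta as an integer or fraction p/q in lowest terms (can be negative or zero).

Old median = 4
After inserting x = 6: new sorted = [-15, -13, -10, 1, 4, 6, 8, 25, 32, 33]
New median = 5
Delta = 5 - 4 = 1

Answer: 1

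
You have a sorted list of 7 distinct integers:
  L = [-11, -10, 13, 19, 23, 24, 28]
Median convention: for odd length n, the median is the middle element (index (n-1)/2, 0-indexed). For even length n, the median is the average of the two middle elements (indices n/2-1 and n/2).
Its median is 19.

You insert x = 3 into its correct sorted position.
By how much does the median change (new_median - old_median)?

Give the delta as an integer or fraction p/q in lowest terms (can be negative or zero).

Old median = 19
After inserting x = 3: new sorted = [-11, -10, 3, 13, 19, 23, 24, 28]
New median = 16
Delta = 16 - 19 = -3

Answer: -3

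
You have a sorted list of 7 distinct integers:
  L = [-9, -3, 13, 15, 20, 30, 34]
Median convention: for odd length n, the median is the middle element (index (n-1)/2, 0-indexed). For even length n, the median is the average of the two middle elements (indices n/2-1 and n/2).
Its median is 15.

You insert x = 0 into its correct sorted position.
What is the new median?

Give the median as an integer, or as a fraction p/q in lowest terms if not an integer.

Answer: 14

Derivation:
Old list (sorted, length 7): [-9, -3, 13, 15, 20, 30, 34]
Old median = 15
Insert x = 0
Old length odd (7). Middle was index 3 = 15.
New length even (8). New median = avg of two middle elements.
x = 0: 2 elements are < x, 5 elements are > x.
New sorted list: [-9, -3, 0, 13, 15, 20, 30, 34]
New median = 14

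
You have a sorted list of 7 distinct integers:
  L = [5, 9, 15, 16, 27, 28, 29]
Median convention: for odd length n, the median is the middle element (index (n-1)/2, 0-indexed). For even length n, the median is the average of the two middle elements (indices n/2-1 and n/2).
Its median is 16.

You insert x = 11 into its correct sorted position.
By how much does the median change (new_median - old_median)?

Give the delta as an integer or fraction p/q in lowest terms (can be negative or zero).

Answer: -1/2

Derivation:
Old median = 16
After inserting x = 11: new sorted = [5, 9, 11, 15, 16, 27, 28, 29]
New median = 31/2
Delta = 31/2 - 16 = -1/2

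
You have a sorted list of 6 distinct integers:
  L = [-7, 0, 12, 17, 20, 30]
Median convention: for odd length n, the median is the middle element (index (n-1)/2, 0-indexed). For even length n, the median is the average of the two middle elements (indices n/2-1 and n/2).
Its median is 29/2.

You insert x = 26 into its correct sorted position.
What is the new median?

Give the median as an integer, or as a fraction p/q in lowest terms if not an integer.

Answer: 17

Derivation:
Old list (sorted, length 6): [-7, 0, 12, 17, 20, 30]
Old median = 29/2
Insert x = 26
Old length even (6). Middle pair: indices 2,3 = 12,17.
New length odd (7). New median = single middle element.
x = 26: 5 elements are < x, 1 elements are > x.
New sorted list: [-7, 0, 12, 17, 20, 26, 30]
New median = 17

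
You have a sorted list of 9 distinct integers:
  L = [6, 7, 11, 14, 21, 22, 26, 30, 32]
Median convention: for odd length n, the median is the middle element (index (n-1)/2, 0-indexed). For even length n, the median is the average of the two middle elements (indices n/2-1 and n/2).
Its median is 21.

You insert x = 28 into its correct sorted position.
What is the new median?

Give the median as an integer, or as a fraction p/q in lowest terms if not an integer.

Old list (sorted, length 9): [6, 7, 11, 14, 21, 22, 26, 30, 32]
Old median = 21
Insert x = 28
Old length odd (9). Middle was index 4 = 21.
New length even (10). New median = avg of two middle elements.
x = 28: 7 elements are < x, 2 elements are > x.
New sorted list: [6, 7, 11, 14, 21, 22, 26, 28, 30, 32]
New median = 43/2

Answer: 43/2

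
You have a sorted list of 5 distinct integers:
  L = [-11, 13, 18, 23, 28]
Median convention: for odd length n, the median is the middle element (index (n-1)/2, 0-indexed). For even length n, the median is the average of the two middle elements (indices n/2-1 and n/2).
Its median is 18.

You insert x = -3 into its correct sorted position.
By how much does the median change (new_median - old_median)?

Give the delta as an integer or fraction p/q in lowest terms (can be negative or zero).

Old median = 18
After inserting x = -3: new sorted = [-11, -3, 13, 18, 23, 28]
New median = 31/2
Delta = 31/2 - 18 = -5/2

Answer: -5/2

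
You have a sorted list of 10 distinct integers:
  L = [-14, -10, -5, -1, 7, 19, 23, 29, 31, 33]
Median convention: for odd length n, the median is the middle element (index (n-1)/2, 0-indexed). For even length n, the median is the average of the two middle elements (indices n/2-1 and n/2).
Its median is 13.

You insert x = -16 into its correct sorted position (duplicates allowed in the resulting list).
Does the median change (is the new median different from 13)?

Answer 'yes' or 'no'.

Old median = 13
Insert x = -16
New median = 7
Changed? yes

Answer: yes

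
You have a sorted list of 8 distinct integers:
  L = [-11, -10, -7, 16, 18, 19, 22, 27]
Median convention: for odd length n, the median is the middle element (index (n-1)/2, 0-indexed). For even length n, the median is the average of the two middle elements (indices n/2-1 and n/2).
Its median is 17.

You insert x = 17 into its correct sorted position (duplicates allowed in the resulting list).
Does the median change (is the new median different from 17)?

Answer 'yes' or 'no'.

Old median = 17
Insert x = 17
New median = 17
Changed? no

Answer: no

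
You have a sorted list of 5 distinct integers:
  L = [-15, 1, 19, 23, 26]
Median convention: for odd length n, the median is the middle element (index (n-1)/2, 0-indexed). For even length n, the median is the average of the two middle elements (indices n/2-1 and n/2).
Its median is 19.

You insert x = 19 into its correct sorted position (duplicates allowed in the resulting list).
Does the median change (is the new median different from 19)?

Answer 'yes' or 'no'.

Old median = 19
Insert x = 19
New median = 19
Changed? no

Answer: no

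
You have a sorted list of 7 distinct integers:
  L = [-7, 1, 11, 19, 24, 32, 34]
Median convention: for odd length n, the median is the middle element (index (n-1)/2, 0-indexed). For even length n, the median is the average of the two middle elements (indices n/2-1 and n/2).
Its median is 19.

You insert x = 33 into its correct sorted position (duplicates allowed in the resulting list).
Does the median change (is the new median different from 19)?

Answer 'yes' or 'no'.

Answer: yes

Derivation:
Old median = 19
Insert x = 33
New median = 43/2
Changed? yes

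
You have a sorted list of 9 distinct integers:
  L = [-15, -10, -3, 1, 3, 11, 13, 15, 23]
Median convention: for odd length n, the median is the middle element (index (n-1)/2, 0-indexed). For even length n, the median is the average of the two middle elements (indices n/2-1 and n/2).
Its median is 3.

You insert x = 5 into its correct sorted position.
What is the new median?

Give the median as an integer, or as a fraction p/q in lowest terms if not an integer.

Answer: 4

Derivation:
Old list (sorted, length 9): [-15, -10, -3, 1, 3, 11, 13, 15, 23]
Old median = 3
Insert x = 5
Old length odd (9). Middle was index 4 = 3.
New length even (10). New median = avg of two middle elements.
x = 5: 5 elements are < x, 4 elements are > x.
New sorted list: [-15, -10, -3, 1, 3, 5, 11, 13, 15, 23]
New median = 4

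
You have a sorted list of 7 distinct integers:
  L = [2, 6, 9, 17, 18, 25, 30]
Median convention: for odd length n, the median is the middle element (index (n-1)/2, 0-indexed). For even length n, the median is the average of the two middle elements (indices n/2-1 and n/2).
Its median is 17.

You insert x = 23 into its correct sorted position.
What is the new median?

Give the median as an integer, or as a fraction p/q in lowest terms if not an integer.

Old list (sorted, length 7): [2, 6, 9, 17, 18, 25, 30]
Old median = 17
Insert x = 23
Old length odd (7). Middle was index 3 = 17.
New length even (8). New median = avg of two middle elements.
x = 23: 5 elements are < x, 2 elements are > x.
New sorted list: [2, 6, 9, 17, 18, 23, 25, 30]
New median = 35/2

Answer: 35/2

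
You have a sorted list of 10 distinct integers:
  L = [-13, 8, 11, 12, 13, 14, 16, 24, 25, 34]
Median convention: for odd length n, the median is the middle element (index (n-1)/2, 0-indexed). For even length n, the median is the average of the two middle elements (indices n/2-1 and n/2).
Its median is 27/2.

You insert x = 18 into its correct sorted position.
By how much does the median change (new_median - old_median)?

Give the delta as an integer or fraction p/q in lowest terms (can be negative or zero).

Old median = 27/2
After inserting x = 18: new sorted = [-13, 8, 11, 12, 13, 14, 16, 18, 24, 25, 34]
New median = 14
Delta = 14 - 27/2 = 1/2

Answer: 1/2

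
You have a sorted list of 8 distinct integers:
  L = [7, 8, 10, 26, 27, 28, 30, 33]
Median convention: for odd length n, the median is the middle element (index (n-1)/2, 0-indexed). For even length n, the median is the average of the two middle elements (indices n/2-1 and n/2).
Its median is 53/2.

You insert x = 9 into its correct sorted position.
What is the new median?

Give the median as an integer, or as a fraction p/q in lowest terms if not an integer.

Answer: 26

Derivation:
Old list (sorted, length 8): [7, 8, 10, 26, 27, 28, 30, 33]
Old median = 53/2
Insert x = 9
Old length even (8). Middle pair: indices 3,4 = 26,27.
New length odd (9). New median = single middle element.
x = 9: 2 elements are < x, 6 elements are > x.
New sorted list: [7, 8, 9, 10, 26, 27, 28, 30, 33]
New median = 26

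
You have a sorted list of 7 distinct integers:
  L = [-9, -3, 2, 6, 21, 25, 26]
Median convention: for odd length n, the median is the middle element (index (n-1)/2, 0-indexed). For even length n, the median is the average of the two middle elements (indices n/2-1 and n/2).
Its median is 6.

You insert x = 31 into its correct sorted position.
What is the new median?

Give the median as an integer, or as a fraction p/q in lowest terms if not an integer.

Old list (sorted, length 7): [-9, -3, 2, 6, 21, 25, 26]
Old median = 6
Insert x = 31
Old length odd (7). Middle was index 3 = 6.
New length even (8). New median = avg of two middle elements.
x = 31: 7 elements are < x, 0 elements are > x.
New sorted list: [-9, -3, 2, 6, 21, 25, 26, 31]
New median = 27/2

Answer: 27/2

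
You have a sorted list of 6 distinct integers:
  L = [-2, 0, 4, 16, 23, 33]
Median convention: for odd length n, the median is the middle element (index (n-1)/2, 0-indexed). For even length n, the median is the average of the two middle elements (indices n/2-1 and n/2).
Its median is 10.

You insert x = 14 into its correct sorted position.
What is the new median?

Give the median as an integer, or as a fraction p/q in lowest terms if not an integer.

Old list (sorted, length 6): [-2, 0, 4, 16, 23, 33]
Old median = 10
Insert x = 14
Old length even (6). Middle pair: indices 2,3 = 4,16.
New length odd (7). New median = single middle element.
x = 14: 3 elements are < x, 3 elements are > x.
New sorted list: [-2, 0, 4, 14, 16, 23, 33]
New median = 14

Answer: 14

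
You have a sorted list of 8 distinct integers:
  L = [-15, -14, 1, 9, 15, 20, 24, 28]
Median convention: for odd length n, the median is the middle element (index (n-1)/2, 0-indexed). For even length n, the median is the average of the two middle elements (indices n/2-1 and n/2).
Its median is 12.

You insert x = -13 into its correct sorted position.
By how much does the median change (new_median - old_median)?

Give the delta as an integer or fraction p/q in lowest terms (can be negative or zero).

Answer: -3

Derivation:
Old median = 12
After inserting x = -13: new sorted = [-15, -14, -13, 1, 9, 15, 20, 24, 28]
New median = 9
Delta = 9 - 12 = -3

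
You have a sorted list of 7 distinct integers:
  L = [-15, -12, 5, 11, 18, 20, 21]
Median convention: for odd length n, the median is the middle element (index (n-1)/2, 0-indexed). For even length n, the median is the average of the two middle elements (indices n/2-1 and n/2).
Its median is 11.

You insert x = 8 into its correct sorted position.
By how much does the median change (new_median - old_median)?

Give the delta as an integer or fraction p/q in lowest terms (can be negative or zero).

Answer: -3/2

Derivation:
Old median = 11
After inserting x = 8: new sorted = [-15, -12, 5, 8, 11, 18, 20, 21]
New median = 19/2
Delta = 19/2 - 11 = -3/2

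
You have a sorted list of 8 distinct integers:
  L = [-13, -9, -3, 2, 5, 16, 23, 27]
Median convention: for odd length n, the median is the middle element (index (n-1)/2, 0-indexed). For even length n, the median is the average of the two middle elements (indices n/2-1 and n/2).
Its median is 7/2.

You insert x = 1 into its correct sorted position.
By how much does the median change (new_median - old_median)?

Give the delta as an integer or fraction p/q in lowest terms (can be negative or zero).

Old median = 7/2
After inserting x = 1: new sorted = [-13, -9, -3, 1, 2, 5, 16, 23, 27]
New median = 2
Delta = 2 - 7/2 = -3/2

Answer: -3/2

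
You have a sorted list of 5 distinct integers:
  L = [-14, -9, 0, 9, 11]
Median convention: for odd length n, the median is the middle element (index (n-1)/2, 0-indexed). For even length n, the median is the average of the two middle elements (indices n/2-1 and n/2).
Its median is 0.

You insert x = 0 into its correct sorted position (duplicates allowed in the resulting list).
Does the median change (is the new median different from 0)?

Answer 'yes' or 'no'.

Old median = 0
Insert x = 0
New median = 0
Changed? no

Answer: no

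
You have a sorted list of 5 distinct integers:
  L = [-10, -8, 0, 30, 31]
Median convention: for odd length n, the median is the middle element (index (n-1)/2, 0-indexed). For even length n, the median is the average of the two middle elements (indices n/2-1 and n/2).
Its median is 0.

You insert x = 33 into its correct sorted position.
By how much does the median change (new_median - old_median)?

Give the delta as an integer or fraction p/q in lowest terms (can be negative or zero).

Answer: 15

Derivation:
Old median = 0
After inserting x = 33: new sorted = [-10, -8, 0, 30, 31, 33]
New median = 15
Delta = 15 - 0 = 15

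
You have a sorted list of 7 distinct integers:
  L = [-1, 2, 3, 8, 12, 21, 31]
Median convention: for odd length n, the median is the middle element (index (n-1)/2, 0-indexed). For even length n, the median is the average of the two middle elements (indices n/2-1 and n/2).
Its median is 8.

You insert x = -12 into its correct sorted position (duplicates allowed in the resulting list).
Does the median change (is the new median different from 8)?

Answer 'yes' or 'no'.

Answer: yes

Derivation:
Old median = 8
Insert x = -12
New median = 11/2
Changed? yes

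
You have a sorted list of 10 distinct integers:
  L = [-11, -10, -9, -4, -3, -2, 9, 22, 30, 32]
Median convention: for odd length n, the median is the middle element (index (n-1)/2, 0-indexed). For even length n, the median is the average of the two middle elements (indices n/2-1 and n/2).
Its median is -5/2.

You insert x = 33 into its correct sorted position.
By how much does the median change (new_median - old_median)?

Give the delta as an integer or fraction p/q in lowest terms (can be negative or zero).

Answer: 1/2

Derivation:
Old median = -5/2
After inserting x = 33: new sorted = [-11, -10, -9, -4, -3, -2, 9, 22, 30, 32, 33]
New median = -2
Delta = -2 - -5/2 = 1/2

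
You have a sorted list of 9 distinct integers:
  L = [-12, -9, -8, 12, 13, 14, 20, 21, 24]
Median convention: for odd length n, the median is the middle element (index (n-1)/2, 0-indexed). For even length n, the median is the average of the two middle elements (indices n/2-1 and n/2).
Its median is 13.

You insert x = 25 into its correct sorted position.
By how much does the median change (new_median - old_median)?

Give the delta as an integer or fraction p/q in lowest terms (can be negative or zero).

Answer: 1/2

Derivation:
Old median = 13
After inserting x = 25: new sorted = [-12, -9, -8, 12, 13, 14, 20, 21, 24, 25]
New median = 27/2
Delta = 27/2 - 13 = 1/2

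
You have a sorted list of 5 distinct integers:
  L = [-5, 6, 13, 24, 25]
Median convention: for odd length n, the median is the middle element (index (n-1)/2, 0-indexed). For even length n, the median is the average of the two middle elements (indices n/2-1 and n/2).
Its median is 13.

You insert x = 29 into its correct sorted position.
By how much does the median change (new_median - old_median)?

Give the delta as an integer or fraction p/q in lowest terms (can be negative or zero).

Answer: 11/2

Derivation:
Old median = 13
After inserting x = 29: new sorted = [-5, 6, 13, 24, 25, 29]
New median = 37/2
Delta = 37/2 - 13 = 11/2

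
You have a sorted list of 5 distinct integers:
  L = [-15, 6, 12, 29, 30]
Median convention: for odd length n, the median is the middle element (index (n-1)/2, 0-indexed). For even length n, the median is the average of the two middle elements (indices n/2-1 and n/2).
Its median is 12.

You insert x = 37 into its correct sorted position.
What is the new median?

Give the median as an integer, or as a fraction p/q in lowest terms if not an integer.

Old list (sorted, length 5): [-15, 6, 12, 29, 30]
Old median = 12
Insert x = 37
Old length odd (5). Middle was index 2 = 12.
New length even (6). New median = avg of two middle elements.
x = 37: 5 elements are < x, 0 elements are > x.
New sorted list: [-15, 6, 12, 29, 30, 37]
New median = 41/2

Answer: 41/2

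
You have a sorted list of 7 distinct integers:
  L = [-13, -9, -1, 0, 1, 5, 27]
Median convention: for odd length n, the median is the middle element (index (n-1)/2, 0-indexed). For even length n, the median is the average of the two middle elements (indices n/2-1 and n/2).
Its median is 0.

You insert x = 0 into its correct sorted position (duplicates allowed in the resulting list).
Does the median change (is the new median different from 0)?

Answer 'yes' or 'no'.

Answer: no

Derivation:
Old median = 0
Insert x = 0
New median = 0
Changed? no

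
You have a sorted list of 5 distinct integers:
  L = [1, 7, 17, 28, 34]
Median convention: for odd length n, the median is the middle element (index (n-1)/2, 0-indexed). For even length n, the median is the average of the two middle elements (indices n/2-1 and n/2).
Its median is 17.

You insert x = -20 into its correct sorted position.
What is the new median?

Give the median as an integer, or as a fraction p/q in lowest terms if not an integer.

Old list (sorted, length 5): [1, 7, 17, 28, 34]
Old median = 17
Insert x = -20
Old length odd (5). Middle was index 2 = 17.
New length even (6). New median = avg of two middle elements.
x = -20: 0 elements are < x, 5 elements are > x.
New sorted list: [-20, 1, 7, 17, 28, 34]
New median = 12

Answer: 12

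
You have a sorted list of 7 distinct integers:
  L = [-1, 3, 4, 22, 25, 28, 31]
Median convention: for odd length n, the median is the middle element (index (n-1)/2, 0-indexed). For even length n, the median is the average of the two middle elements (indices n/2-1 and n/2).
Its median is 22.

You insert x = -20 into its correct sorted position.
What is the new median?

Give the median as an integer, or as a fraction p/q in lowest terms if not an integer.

Old list (sorted, length 7): [-1, 3, 4, 22, 25, 28, 31]
Old median = 22
Insert x = -20
Old length odd (7). Middle was index 3 = 22.
New length even (8). New median = avg of two middle elements.
x = -20: 0 elements are < x, 7 elements are > x.
New sorted list: [-20, -1, 3, 4, 22, 25, 28, 31]
New median = 13

Answer: 13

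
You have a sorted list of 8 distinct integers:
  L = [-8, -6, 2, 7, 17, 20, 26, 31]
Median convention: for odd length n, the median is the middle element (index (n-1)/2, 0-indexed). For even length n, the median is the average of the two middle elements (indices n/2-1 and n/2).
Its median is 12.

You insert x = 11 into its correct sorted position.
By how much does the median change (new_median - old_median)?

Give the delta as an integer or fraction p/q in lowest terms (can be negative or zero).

Answer: -1

Derivation:
Old median = 12
After inserting x = 11: new sorted = [-8, -6, 2, 7, 11, 17, 20, 26, 31]
New median = 11
Delta = 11 - 12 = -1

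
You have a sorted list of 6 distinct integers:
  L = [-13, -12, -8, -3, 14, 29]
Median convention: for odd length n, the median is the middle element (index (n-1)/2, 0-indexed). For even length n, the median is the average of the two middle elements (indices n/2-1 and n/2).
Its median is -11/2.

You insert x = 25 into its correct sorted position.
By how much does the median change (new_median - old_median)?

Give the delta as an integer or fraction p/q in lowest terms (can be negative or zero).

Answer: 5/2

Derivation:
Old median = -11/2
After inserting x = 25: new sorted = [-13, -12, -8, -3, 14, 25, 29]
New median = -3
Delta = -3 - -11/2 = 5/2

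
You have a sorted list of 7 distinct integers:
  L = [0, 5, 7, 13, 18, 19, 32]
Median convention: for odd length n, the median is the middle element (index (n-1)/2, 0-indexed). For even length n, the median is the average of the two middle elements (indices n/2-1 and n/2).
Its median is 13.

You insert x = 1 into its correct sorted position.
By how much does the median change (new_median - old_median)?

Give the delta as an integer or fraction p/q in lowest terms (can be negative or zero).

Old median = 13
After inserting x = 1: new sorted = [0, 1, 5, 7, 13, 18, 19, 32]
New median = 10
Delta = 10 - 13 = -3

Answer: -3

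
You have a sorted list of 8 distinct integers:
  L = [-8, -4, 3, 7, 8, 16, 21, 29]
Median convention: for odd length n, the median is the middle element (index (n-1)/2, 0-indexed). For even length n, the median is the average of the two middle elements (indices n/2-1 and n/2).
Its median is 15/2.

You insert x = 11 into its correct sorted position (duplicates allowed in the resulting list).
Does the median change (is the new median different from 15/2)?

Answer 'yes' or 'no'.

Answer: yes

Derivation:
Old median = 15/2
Insert x = 11
New median = 8
Changed? yes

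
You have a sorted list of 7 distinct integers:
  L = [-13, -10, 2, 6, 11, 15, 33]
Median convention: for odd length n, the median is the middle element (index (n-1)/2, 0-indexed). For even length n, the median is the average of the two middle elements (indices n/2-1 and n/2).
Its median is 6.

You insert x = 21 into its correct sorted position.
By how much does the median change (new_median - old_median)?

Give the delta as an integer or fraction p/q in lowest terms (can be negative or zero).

Answer: 5/2

Derivation:
Old median = 6
After inserting x = 21: new sorted = [-13, -10, 2, 6, 11, 15, 21, 33]
New median = 17/2
Delta = 17/2 - 6 = 5/2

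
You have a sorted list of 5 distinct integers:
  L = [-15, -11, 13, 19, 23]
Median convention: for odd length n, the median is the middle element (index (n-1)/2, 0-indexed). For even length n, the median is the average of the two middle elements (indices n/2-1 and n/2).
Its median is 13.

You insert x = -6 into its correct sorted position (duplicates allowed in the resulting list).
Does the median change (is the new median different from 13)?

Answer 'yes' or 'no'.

Answer: yes

Derivation:
Old median = 13
Insert x = -6
New median = 7/2
Changed? yes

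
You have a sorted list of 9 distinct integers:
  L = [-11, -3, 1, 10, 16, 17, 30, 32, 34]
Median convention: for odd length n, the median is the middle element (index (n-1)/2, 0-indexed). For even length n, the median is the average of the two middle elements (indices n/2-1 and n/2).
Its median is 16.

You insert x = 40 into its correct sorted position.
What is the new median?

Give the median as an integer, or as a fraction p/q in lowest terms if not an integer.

Answer: 33/2

Derivation:
Old list (sorted, length 9): [-11, -3, 1, 10, 16, 17, 30, 32, 34]
Old median = 16
Insert x = 40
Old length odd (9). Middle was index 4 = 16.
New length even (10). New median = avg of two middle elements.
x = 40: 9 elements are < x, 0 elements are > x.
New sorted list: [-11, -3, 1, 10, 16, 17, 30, 32, 34, 40]
New median = 33/2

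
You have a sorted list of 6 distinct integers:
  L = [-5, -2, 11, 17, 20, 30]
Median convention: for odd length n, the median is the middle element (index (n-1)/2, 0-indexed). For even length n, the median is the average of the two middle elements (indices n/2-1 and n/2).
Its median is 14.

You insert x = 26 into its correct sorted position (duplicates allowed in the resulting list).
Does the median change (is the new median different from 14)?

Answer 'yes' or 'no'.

Old median = 14
Insert x = 26
New median = 17
Changed? yes

Answer: yes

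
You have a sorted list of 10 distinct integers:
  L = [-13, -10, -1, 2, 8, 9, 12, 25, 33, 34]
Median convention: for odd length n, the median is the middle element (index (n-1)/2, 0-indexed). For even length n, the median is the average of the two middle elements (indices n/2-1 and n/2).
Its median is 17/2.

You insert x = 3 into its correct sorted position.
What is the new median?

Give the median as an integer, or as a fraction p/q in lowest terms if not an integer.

Answer: 8

Derivation:
Old list (sorted, length 10): [-13, -10, -1, 2, 8, 9, 12, 25, 33, 34]
Old median = 17/2
Insert x = 3
Old length even (10). Middle pair: indices 4,5 = 8,9.
New length odd (11). New median = single middle element.
x = 3: 4 elements are < x, 6 elements are > x.
New sorted list: [-13, -10, -1, 2, 3, 8, 9, 12, 25, 33, 34]
New median = 8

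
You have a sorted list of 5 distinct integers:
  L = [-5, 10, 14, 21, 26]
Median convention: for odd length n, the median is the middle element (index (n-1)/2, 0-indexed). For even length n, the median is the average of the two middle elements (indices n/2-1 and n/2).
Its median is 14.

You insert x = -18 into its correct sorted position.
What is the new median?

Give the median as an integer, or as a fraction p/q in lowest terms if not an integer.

Answer: 12

Derivation:
Old list (sorted, length 5): [-5, 10, 14, 21, 26]
Old median = 14
Insert x = -18
Old length odd (5). Middle was index 2 = 14.
New length even (6). New median = avg of two middle elements.
x = -18: 0 elements are < x, 5 elements are > x.
New sorted list: [-18, -5, 10, 14, 21, 26]
New median = 12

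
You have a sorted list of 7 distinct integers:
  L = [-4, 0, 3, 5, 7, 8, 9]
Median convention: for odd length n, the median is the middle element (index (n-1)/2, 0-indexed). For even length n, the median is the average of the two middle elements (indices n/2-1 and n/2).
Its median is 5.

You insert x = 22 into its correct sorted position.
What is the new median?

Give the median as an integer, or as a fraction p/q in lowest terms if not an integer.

Answer: 6

Derivation:
Old list (sorted, length 7): [-4, 0, 3, 5, 7, 8, 9]
Old median = 5
Insert x = 22
Old length odd (7). Middle was index 3 = 5.
New length even (8). New median = avg of two middle elements.
x = 22: 7 elements are < x, 0 elements are > x.
New sorted list: [-4, 0, 3, 5, 7, 8, 9, 22]
New median = 6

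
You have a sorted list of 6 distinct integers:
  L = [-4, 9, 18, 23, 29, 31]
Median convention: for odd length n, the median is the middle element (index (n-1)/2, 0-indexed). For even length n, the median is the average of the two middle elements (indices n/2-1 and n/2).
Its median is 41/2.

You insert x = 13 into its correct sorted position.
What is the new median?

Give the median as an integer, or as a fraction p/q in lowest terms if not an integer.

Old list (sorted, length 6): [-4, 9, 18, 23, 29, 31]
Old median = 41/2
Insert x = 13
Old length even (6). Middle pair: indices 2,3 = 18,23.
New length odd (7). New median = single middle element.
x = 13: 2 elements are < x, 4 elements are > x.
New sorted list: [-4, 9, 13, 18, 23, 29, 31]
New median = 18

Answer: 18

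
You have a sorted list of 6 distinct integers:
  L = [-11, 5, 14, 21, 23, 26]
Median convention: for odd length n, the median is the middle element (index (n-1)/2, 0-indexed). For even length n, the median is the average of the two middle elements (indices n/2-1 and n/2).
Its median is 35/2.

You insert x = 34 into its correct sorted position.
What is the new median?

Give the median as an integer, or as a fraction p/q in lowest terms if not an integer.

Answer: 21

Derivation:
Old list (sorted, length 6): [-11, 5, 14, 21, 23, 26]
Old median = 35/2
Insert x = 34
Old length even (6). Middle pair: indices 2,3 = 14,21.
New length odd (7). New median = single middle element.
x = 34: 6 elements are < x, 0 elements are > x.
New sorted list: [-11, 5, 14, 21, 23, 26, 34]
New median = 21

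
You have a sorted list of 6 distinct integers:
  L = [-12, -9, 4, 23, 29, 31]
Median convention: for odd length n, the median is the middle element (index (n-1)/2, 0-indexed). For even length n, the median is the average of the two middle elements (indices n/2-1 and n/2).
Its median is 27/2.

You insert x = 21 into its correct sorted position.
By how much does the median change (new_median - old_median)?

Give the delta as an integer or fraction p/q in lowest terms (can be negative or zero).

Answer: 15/2

Derivation:
Old median = 27/2
After inserting x = 21: new sorted = [-12, -9, 4, 21, 23, 29, 31]
New median = 21
Delta = 21 - 27/2 = 15/2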